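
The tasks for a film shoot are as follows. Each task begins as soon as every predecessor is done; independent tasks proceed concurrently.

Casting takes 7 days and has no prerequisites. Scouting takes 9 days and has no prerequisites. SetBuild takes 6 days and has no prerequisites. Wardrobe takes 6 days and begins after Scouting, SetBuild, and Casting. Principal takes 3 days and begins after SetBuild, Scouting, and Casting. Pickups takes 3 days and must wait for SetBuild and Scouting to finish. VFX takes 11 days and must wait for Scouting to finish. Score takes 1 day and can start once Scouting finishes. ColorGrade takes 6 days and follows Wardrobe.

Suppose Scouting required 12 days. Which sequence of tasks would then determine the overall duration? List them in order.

The binding path is Scouting→Wardrobe→ColorGrade = 9+6+6 = 21; finish at 21 days.
Scouting is on the critical path; changing it to 12 makes that path 24 days.
No other chain overtakes it, so the finish is 24 days.

Scouting, Wardrobe, ColorGrade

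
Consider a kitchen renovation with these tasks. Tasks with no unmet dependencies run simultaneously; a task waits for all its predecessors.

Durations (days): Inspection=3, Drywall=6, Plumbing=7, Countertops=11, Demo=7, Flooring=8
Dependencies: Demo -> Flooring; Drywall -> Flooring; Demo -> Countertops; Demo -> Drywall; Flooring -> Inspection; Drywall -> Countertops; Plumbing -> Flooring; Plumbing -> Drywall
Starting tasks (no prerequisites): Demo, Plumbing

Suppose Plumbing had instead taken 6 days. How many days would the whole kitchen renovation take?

24

Actual critical path: Plumbing→Drywall→Flooring→Inspection = 7+6+8+3 = 24 ⇒ 24 days.
Plumbing is on the critical path; changing it to 6 makes that path 23 days.
The binding chain switches to Demo→Drywall→Flooring→Inspection = 7+6+8+3 = 24; finish 24 days.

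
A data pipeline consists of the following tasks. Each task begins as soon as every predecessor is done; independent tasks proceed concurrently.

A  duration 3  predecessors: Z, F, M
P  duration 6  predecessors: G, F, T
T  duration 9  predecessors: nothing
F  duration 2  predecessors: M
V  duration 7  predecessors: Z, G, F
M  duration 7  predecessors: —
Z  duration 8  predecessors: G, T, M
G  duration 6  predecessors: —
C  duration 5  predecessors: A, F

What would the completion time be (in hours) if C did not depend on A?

24

With the dependency in place, T→Z→A→C = 9+8+3+5 = 25 sets the finish at 25 hours.
Without A→C, C's earliest start moves from 20 to 9.
The longest chain is now T→Z→V = 9+8+7 = 24, so the schedule takes 24 hours.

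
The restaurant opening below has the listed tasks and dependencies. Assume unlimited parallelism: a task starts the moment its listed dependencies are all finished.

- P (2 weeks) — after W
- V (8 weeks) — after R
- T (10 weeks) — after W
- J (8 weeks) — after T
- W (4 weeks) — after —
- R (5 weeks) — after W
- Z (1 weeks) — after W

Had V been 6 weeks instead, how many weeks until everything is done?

Baseline: W→T→J = 4+10+8 = 22 → 22 weeks.
The longest path through V is only 17 weeks, so V has float 5.
No other chain overtakes it, so the finish is 22 weeks.

22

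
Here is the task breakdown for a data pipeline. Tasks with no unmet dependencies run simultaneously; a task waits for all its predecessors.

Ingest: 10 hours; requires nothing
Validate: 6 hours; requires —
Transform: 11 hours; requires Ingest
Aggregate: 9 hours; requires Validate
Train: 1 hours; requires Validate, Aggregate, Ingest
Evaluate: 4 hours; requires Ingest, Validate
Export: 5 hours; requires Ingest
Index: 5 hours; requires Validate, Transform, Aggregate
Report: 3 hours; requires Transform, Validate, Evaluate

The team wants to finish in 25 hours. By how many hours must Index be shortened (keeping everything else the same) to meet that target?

1

Current finish: 26 hours; target: 25.
Index is on every critical path, so each hour cut from Index cuts the finish by one (this holds down to a finish of 24).
Need 26 − 25 = 1 hour off Index → Index becomes 4 hours, finish becomes 25.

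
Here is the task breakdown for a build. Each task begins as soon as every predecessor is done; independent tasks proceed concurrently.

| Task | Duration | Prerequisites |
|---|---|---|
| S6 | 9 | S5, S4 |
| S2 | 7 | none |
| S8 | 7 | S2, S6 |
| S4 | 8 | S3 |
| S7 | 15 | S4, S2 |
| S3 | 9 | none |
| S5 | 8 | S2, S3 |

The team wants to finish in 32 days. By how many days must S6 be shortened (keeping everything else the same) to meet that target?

Current finish: 33 days; target: 32.
S6 is on every critical path, so each day cut from S6 cuts the finish by one (this holds down to a finish of 32).
Need 33 − 32 = 1 day off S6 → S6 becomes 8 days, finish becomes 32.

1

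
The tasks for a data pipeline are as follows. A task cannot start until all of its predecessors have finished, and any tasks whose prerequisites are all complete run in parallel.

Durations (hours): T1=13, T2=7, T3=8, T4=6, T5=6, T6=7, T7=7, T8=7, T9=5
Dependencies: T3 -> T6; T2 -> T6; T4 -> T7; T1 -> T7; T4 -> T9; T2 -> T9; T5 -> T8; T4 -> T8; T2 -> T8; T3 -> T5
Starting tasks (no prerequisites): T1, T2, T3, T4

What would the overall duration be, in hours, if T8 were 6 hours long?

Actual critical path: T3→T5→T8 = 8+6+7 = 21 ⇒ 21 hours.
T8 lies on that path, so at 6 hours the path becomes 20 hours.
The binding chain switches to T1→T7 = 13+7 = 20; finish 20 hours.

20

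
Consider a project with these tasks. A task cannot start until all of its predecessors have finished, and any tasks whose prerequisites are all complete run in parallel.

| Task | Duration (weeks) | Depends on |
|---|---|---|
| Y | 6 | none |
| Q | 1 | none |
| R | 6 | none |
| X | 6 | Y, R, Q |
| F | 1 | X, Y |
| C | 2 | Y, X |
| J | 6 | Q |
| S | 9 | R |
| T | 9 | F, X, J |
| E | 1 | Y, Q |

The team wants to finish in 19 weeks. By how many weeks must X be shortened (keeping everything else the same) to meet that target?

3

Current finish: 22 weeks; target: 19.
X is on every critical path, so each week cut from X cuts the finish by one (this holds down to a finish of 17).
Need 22 − 19 = 3 weeks off X → X becomes 3 weeks, finish becomes 19.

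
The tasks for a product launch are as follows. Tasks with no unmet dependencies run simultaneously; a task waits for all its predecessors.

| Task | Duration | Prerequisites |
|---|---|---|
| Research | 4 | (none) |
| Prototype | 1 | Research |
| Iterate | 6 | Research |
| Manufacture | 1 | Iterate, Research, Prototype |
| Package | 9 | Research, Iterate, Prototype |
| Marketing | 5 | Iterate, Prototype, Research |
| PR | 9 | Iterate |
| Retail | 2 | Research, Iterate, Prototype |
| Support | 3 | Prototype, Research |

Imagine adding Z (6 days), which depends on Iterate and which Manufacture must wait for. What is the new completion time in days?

19

Originally the plan takes 19 days.
With Z inserted, Manufacture now waits for max(Iterate, Research, Prototype, Z).
New critical path: Research→Iterate→Package = 4+6+9 = 19 ⇒ 19 days.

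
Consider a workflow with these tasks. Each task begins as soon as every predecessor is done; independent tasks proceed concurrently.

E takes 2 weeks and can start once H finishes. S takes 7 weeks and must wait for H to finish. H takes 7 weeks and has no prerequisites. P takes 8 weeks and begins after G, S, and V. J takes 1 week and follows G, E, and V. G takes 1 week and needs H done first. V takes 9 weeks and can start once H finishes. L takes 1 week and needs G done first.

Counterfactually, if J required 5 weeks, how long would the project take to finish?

24

Baseline: H→V→P = 7+9+8 = 24 → 24 weeks.
The longest path through J is only 17 weeks, so J has float 7.
No other chain overtakes it, so the finish is 24 weeks.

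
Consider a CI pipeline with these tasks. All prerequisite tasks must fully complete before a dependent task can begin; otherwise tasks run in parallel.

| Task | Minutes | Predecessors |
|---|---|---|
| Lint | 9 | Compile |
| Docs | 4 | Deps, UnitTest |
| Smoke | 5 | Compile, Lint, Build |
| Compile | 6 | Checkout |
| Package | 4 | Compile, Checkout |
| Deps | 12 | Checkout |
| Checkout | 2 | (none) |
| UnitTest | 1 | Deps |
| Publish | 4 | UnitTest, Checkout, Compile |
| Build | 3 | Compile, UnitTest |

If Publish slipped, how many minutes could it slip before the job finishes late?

4

Checkout→Deps→UnitTest→Build→Smoke = 2+12+1+3+5 = 23 sets the makespan at 23 minutes.
Publish finishes as early as 19 and must finish by 23.
Float = 23 − 19 = 4.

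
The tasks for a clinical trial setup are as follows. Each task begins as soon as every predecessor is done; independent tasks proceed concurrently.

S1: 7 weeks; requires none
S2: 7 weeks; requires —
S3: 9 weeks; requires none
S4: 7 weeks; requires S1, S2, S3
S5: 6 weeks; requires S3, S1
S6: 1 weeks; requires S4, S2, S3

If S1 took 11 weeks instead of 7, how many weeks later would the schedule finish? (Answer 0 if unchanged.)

The binding path is S3→S4→S6 = 9+7+1 = 17; finish at 17 weeks.
The longest path through S1 is only 15 weeks, so S1 has float 2.
The binding chain switches to S1→S4→S6 = 11+7+1 = 19; finish 19 weeks.
Change in finish: 19 − 17 = +2 weeks.

2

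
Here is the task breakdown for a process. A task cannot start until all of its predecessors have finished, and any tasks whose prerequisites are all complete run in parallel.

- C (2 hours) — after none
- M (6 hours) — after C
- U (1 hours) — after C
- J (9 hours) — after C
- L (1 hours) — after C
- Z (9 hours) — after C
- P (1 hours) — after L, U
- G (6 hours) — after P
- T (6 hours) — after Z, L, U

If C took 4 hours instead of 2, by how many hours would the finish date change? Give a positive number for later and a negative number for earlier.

As given, the longest chain is C→Z→T = 2+9+6 = 17, so the finish is 17 hours.
C is on the critical path; changing it to 4 makes that path 19 hours.
No other chain overtakes it, so the finish is 19 hours.
Change in finish: 19 − 17 = +2 hours.

2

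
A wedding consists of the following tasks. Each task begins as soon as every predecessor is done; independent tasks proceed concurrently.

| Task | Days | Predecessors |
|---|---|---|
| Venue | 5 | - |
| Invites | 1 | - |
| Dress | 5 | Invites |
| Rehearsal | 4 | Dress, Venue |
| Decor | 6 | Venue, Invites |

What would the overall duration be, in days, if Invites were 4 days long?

13

As given, the longest chain is Venue→Decor = 5+6 = 11, so the finish is 11 days.
Invites has 1 day of float (longest path through it is 10).
New critical path: Invites→Dress→Rehearsal = 4+5+4 = 13 ⇒ 13 days.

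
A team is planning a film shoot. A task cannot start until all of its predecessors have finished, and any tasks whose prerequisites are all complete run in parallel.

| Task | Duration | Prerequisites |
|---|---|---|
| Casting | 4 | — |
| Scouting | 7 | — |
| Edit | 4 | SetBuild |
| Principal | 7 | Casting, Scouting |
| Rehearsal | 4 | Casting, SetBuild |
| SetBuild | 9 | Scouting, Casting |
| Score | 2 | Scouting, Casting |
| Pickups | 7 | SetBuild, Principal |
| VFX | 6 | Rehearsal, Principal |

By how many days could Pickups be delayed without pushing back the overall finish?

The longest chain is Scouting→SetBuild→Rehearsal→VFX = 7+9+4+6 = 26; overall finish 26 days.
The longest chain containing Pickups totals 23 days.
So Pickups can slip 26 − 23 = 3 days.

3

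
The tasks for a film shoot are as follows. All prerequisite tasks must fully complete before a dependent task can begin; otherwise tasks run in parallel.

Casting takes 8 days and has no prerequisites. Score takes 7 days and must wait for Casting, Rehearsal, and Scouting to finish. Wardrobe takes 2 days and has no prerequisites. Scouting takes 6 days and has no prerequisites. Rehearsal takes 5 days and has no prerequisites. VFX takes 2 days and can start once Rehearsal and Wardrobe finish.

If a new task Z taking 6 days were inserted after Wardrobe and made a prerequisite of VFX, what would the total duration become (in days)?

15

Originally the project takes 15 days.
With Z inserted, VFX now waits for max(Rehearsal, Wardrobe, Z).
New critical path: Casting→Score = 8+7 = 15 ⇒ 15 days.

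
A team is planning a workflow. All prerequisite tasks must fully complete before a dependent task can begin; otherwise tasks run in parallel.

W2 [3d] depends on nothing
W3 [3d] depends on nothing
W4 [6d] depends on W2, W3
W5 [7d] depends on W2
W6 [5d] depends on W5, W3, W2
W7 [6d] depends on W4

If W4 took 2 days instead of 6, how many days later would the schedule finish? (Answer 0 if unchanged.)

Baseline: W2→W4→W7 = 3+6+6 = 15 → 15 days.
Since W4 is critical, the -4 change carries straight to that chain (now 11 days).
The binding chain switches to W2→W5→W6 = 3+7+5 = 15; finish 15 days.
Change in finish: 15 − 15 = +0 days.

0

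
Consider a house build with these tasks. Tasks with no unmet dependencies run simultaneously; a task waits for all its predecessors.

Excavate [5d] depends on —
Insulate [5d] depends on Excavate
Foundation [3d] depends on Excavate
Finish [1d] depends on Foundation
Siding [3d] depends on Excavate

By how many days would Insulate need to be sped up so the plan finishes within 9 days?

Current finish: 10 days; target: 9.
Insulate is on every critical path, so each day cut from Insulate cuts the finish by one (this holds down to a finish of 9).
Need 10 − 9 = 1 day off Insulate → Insulate becomes 4 days, finish becomes 9.

1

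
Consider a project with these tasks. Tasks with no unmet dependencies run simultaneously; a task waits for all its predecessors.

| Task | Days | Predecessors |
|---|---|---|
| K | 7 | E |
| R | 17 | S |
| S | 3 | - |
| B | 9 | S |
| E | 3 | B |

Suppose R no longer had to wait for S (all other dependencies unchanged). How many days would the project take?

22

Original critical path: S→B→E→K = 3+9+3+7 = 22 ⇒ 22 days.
Without S→R, R's earliest start moves from 3 to 0.
After: S→B→E→K = 3+9+3+7 = 22 → 22 days.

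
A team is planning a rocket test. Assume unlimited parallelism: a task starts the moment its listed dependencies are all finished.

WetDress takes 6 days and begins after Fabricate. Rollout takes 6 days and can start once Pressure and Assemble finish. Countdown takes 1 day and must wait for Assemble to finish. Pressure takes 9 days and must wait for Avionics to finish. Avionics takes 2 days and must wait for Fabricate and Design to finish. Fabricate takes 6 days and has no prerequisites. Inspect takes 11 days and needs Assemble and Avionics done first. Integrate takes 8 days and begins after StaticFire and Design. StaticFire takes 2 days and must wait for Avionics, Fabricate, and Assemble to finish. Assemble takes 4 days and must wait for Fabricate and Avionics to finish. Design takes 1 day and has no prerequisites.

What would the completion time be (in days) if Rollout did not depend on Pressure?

Original critical path: Fabricate→Avionics→Assemble→Inspect = 6+2+4+11 = 23 ⇒ 23 days.
Without Pressure→Rollout, Rollout's earliest start moves from 17 to 12.
After: Fabricate→Avionics→Assemble→Inspect = 6+2+4+11 = 23 → 23 days.

23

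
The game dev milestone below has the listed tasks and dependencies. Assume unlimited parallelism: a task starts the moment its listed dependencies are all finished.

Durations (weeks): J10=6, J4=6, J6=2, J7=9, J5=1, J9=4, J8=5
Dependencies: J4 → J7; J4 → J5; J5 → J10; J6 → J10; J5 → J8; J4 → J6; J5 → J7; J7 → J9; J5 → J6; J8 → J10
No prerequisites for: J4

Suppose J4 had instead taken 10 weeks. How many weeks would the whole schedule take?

24

Baseline: J4→J5→J7→J9 = 6+1+9+4 = 20 → 20 weeks.
J4 lies on that path, so at 10 weeks the path becomes 24 weeks.
That remains the longest chain; total 24 weeks.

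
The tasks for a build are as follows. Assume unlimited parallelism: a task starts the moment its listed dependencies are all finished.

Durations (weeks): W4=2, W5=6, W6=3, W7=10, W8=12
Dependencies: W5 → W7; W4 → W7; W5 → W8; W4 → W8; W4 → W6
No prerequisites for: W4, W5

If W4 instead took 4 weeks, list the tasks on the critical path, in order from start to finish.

Critical path before the change: W5→W8 = 6+12 = 18 giving 18 weeks.
The longest path through W4 is only 14 weeks, so W4 has float 4.
The critical path is still W5→W8; finish is now 18 weeks.

W5, W8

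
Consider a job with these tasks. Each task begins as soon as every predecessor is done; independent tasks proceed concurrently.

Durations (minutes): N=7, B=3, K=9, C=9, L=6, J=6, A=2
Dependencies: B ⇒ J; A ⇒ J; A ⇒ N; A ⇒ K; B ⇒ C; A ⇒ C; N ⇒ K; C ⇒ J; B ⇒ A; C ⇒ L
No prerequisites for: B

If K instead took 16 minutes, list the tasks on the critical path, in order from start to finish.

B, A, N, K

Baseline: B→A→N→K = 3+2+7+9 = 21 → 21 minutes.
Since K is critical, the +7 change carries straight to that chain (now 28 minutes).
The critical path is still B→A→N→K; finish is now 28 minutes.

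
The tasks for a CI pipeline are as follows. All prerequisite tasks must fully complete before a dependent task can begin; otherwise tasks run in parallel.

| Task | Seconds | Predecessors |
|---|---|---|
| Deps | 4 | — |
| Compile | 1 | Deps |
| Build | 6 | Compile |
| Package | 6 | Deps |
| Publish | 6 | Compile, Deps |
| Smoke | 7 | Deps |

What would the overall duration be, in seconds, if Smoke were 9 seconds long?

13

As given, the longest chain is Deps→Smoke = 4+7 = 11, so the finish is 11 seconds.
Since Smoke is critical, the +2 change carries straight to that chain (now 13 seconds).
That remains the longest chain; total 13 seconds.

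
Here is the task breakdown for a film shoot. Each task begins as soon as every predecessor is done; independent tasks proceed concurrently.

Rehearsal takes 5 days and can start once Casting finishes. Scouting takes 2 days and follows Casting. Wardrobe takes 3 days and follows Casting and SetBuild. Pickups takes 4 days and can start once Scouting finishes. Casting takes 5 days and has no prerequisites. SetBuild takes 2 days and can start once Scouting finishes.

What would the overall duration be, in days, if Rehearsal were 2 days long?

The binding path is Casting→Scouting→SetBuild→Wardrobe = 5+2+2+3 = 12; finish at 12 days.
The longest path through Rehearsal is only 10 days, so Rehearsal has float 2.
No other chain overtakes it, so the finish is 12 days.

12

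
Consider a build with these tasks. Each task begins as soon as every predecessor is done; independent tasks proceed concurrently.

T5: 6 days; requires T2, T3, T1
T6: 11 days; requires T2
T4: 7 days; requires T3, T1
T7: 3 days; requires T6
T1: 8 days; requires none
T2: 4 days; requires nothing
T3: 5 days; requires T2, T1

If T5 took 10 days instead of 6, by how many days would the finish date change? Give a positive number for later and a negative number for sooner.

Actual critical path: T1→T3→T4 = 8+5+7 = 20 ⇒ 20 days.
T5 has 1 day of float (longest path through it is 19).
Now T1→T3→T5 = 8+5+10 = 23 is longest, so the finish becomes 23 days.
Change in finish: 23 − 20 = +3 days.

3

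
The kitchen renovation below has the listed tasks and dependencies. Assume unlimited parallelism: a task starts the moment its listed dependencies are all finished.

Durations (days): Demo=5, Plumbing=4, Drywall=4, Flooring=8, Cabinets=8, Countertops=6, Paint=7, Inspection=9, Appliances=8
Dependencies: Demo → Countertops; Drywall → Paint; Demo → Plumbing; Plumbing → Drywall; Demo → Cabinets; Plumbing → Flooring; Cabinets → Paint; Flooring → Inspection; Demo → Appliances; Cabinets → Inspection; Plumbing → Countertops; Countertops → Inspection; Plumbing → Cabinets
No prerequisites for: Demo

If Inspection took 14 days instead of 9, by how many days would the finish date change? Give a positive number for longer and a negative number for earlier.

5

Actual critical path: Demo→Plumbing→Flooring→Inspection = 5+4+8+9 = 26 ⇒ 26 days.
Inspection lies on that path, so at 14 days the path becomes 31 days.
The critical path is still Demo→Plumbing→Flooring→Inspection; finish is now 31 days.
Change in finish: 31 − 26 = +5 days.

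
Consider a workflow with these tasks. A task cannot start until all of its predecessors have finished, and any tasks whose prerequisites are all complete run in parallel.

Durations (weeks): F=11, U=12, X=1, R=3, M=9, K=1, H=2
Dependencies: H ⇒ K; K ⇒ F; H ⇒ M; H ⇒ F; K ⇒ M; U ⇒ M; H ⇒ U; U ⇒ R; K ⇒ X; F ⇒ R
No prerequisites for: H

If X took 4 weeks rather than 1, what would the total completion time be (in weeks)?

23

Actual critical path: H→U→M = 2+12+9 = 23 ⇒ 23 weeks.
The longest path through X is only 4 weeks, so X has float 19.
No other chain overtakes it, so the finish is 23 weeks.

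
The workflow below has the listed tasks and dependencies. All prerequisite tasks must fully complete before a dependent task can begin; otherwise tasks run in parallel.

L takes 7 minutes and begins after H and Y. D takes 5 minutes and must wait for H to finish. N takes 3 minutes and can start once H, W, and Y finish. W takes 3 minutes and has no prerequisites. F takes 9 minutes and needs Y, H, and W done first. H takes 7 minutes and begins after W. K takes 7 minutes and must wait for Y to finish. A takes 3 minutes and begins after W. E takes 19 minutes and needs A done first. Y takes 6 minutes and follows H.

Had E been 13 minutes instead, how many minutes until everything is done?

25

Baseline: W→A→E = 3+3+19 = 25 → 25 minutes.
E lies on that path, so at 13 minutes the path becomes 19 minutes.
New critical path: W→H→Y→F = 3+7+6+9 = 25 ⇒ 25 minutes.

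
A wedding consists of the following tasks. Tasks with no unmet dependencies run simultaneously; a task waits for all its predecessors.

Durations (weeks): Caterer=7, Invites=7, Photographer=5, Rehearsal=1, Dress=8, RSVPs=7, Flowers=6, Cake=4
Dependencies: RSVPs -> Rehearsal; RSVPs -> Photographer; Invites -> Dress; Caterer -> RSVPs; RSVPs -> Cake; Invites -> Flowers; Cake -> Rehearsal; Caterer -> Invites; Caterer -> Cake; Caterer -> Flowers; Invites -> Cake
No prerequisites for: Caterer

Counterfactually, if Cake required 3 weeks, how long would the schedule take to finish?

22

Critical path before the change: Caterer→Invites→Dress = 7+7+8 = 22 giving 22 weeks.
Cake is off the critical path — its longest chain is 19 weeks, giving 3 of slack.
No other chain overtakes it, so the finish is 22 weeks.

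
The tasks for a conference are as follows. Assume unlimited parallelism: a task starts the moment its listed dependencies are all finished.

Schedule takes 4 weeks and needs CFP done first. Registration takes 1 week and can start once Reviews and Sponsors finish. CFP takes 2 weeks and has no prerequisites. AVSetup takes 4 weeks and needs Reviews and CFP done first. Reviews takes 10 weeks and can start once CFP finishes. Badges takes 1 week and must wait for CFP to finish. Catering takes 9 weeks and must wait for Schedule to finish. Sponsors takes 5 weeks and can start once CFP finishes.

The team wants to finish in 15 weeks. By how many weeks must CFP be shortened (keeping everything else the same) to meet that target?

1

Current finish: 16 weeks; target: 15.
CFP is on every critical path, so each week cut from CFP cuts the finish by one (this holds down to a finish of 15).
Need 16 − 15 = 1 week off CFP → CFP becomes 1 week, finish becomes 15.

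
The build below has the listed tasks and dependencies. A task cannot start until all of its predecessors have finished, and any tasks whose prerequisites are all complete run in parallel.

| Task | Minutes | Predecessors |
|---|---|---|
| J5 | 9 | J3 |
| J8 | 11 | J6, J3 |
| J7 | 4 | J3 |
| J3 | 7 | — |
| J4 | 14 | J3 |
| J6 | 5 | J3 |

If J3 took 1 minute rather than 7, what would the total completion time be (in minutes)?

17

The binding path is J3→J6→J8 = 7+5+11 = 23; finish at 23 minutes.
J3 lies on that path, so at 1 minute the path becomes 17 minutes.
That remains the longest chain; total 17 minutes.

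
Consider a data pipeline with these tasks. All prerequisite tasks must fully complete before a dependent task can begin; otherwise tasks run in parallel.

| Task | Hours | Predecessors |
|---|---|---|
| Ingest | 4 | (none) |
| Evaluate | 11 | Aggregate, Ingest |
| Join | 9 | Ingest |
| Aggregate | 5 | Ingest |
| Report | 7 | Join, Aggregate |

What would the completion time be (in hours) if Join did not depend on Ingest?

Before: longest chain Ingest→Join→Report = 4+9+7 = 20, finish 20.
Without Ingest→Join, Join's earliest start moves from 4 to 0.
After: Ingest→Aggregate→Evaluate = 4+5+11 = 20 → 20 hours.

20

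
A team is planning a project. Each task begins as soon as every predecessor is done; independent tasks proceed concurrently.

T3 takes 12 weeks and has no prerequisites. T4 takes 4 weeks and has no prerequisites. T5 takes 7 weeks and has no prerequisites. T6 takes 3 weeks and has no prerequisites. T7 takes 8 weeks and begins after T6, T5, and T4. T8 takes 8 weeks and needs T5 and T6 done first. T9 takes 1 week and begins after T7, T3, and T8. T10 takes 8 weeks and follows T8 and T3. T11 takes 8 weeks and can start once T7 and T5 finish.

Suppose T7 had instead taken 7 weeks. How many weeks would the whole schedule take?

23

As given, the longest chain is T5→T7→T11 = 7+8+8 = 23, so the finish is 23 weeks.
T7 lies on that path, so at 7 weeks the path becomes 22 weeks.
New critical path: T5→T8→T10 = 7+8+8 = 23 ⇒ 23 weeks.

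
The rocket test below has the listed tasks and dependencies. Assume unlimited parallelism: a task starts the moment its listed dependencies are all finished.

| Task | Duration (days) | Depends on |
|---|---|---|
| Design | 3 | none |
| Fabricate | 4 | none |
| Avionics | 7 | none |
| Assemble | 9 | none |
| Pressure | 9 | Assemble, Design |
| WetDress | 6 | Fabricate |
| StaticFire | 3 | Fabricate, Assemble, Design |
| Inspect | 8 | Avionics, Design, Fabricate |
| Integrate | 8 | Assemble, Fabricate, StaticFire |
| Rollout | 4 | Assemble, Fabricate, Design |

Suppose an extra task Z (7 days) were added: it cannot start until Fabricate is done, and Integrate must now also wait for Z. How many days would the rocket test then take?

Originally the rocket test takes 20 days.
With Z inserted, Integrate now waits for max(Assemble, Fabricate, StaticFire, Z).
New critical path: Assemble→StaticFire→Integrate = 9+3+8 = 20 ⇒ 20 days.

20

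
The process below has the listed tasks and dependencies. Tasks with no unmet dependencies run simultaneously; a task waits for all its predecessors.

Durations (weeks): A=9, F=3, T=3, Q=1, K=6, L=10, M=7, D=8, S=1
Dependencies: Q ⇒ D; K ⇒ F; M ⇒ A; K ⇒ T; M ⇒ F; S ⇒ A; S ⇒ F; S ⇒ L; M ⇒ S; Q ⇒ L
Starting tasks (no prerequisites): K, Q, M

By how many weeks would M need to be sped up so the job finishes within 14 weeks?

4

Current finish: 18 weeks; target: 14.
M is on every critical path, so each week cut from M cuts the finish by one (this holds down to a finish of 12).
Need 18 − 14 = 4 weeks off M → M becomes 3 weeks, finish becomes 14.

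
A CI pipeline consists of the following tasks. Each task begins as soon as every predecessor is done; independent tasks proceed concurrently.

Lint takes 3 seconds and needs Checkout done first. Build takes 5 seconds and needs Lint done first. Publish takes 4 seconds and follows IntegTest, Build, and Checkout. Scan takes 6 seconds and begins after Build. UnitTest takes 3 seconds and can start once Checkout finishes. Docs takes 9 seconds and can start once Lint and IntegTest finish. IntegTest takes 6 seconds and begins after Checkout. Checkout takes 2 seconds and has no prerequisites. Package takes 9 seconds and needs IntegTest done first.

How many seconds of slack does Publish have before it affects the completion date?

3

The longest chain is Checkout→IntegTest→Docs = 2+6+9 = 17; overall finish 17 seconds.
The longest chain containing Publish totals 14 seconds.
Slack of Publish = 13 − 10 = 3 seconds.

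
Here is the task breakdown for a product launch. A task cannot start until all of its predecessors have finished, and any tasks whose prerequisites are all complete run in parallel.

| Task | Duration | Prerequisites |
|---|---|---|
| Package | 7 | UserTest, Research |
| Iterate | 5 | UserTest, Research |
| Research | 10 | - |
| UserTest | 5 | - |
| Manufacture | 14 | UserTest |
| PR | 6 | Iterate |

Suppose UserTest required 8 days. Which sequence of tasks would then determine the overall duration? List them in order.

Baseline: Research→Iterate→PR = 10+5+6 = 21 → 21 days.
UserTest has 2 days of float (longest path through it is 19).
The binding chain switches to UserTest→Manufacture = 8+14 = 22; finish 22 days.

UserTest, Manufacture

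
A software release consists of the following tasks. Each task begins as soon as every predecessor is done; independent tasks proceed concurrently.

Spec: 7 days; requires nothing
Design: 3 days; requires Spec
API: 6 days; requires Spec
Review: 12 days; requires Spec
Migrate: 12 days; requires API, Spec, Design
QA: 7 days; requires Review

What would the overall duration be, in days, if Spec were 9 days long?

28

Actual critical path: Spec→Review→QA = 7+12+7 = 26 ⇒ 26 days.
Spec is on the critical path; changing it to 9 makes that path 28 days.
That remains the longest chain; total 28 days.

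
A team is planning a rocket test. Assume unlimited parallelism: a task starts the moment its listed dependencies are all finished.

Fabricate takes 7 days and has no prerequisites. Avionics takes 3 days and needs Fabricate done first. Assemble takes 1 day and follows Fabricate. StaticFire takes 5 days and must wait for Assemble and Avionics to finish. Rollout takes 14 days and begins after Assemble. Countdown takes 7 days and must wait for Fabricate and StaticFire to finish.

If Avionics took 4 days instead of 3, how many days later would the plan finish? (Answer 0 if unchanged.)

1

Actual critical path: Fabricate→Avionics→StaticFire→Countdown = 7+3+5+7 = 22 ⇒ 22 days.
Avionics lies on that path, so at 4 days the path becomes 23 days.
The critical path is still Fabricate→Avionics→StaticFire→Countdown; finish is now 23 days.
Change in finish: 23 − 22 = +1 days.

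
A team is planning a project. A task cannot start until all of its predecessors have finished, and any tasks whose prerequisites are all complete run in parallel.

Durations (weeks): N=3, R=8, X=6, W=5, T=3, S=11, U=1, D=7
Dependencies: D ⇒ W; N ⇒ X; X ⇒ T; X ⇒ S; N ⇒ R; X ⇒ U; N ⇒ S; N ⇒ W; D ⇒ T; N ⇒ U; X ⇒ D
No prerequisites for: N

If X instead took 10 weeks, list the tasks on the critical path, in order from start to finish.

Baseline: N→X→D→W = 3+6+7+5 = 21 → 21 weeks.
X lies on that path, so at 10 weeks the path becomes 25 weeks.
The critical path is still N→X→D→W; finish is now 25 weeks.

N, X, D, W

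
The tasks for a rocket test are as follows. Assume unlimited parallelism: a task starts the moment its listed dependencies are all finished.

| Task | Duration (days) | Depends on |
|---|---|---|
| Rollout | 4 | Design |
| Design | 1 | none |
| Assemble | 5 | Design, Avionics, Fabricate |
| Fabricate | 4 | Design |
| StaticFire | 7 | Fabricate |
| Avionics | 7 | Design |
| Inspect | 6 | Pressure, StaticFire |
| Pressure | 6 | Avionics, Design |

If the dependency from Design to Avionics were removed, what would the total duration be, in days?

With the dependency in place, Design→Avionics→Pressure→Inspect = 1+7+6+6 = 20 sets the finish at 20 days.
Without Design→Avionics, Avionics's earliest start moves from 1 to 0.
The longest chain is now Avionics→Pressure→Inspect = 7+6+6 = 19, so the schedule takes 19 days.

19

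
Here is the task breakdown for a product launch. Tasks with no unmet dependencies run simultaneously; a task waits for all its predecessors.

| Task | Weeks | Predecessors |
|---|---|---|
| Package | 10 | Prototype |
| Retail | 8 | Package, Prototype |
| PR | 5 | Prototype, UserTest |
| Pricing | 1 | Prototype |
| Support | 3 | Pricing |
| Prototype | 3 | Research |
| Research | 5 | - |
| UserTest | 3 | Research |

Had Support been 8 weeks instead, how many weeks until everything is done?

Critical path before the change: Research→Prototype→Package→Retail = 5+3+10+8 = 26 giving 26 weeks.
Support is off the critical path — its longest chain is 12 weeks, giving 14 of slack.
The critical path is still Research→Prototype→Package→Retail; finish is now 26 weeks.

26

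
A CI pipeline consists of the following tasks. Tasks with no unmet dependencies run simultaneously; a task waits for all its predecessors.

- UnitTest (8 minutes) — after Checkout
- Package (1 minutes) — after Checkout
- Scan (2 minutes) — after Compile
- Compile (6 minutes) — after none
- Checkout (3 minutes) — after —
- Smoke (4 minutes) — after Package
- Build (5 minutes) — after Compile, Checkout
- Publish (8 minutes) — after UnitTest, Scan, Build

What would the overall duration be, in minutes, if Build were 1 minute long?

19

Baseline: Compile→Build→Publish = 6+5+8 = 19 → 19 minutes.
Build is on the critical path; changing it to 1 makes that path 15 minutes.
Now Checkout→UnitTest→Publish = 3+8+8 = 19 is longest, so the finish becomes 19 minutes.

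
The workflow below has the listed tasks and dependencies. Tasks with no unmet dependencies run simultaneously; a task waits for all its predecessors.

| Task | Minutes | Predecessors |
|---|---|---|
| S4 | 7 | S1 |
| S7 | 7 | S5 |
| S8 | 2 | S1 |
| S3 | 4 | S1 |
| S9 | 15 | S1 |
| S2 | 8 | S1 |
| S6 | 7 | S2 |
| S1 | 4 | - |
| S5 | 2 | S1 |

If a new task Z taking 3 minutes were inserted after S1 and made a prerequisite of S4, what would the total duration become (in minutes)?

Originally the schedule takes 19 minutes.
With Z inserted, S4 now waits for max(S1, Z).
New critical path: S1→S2→S6 = 4+8+7 = 19 ⇒ 19 minutes.

19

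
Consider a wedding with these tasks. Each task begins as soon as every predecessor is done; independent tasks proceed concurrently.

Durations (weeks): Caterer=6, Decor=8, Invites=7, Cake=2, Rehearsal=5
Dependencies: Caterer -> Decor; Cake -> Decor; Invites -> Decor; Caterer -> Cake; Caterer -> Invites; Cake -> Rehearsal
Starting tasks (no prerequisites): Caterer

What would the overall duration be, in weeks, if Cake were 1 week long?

21

Baseline: Caterer→Invites→Decor = 6+7+8 = 21 → 21 weeks.
Cake is off the critical path — its longest chain is 16 weeks, giving 5 of slack.
The critical path is still Caterer→Invites→Decor; finish is now 21 weeks.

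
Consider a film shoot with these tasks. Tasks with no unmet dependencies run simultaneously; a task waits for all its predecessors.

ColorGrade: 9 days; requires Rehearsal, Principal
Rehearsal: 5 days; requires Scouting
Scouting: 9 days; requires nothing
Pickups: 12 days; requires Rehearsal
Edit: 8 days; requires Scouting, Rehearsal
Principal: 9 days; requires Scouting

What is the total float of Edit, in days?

5

Critical path: Scouting→Principal→ColorGrade = 9+9+9 = 27, so the finish is 27 days.
The longest chain containing Edit totals 22 days.
So Edit can slip 27 − 22 = 5 days.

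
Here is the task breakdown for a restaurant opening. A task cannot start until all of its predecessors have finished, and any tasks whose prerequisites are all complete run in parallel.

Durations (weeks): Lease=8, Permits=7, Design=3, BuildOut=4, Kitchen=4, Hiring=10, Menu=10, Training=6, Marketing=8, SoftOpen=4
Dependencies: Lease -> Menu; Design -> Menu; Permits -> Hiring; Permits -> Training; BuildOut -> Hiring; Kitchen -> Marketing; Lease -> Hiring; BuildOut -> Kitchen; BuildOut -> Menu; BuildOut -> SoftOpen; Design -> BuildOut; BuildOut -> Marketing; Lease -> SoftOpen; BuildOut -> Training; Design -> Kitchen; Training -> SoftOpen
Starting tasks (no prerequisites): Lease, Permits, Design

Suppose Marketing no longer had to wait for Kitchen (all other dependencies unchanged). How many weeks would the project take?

18

Original critical path: Design→BuildOut→Kitchen→Marketing = 3+4+4+8 = 19 ⇒ 19 weeks.
Without Kitchen→Marketing, Marketing's earliest start moves from 11 to 7.
New critical path: Lease→Hiring = 8+10 = 18 ⇒ 18 weeks.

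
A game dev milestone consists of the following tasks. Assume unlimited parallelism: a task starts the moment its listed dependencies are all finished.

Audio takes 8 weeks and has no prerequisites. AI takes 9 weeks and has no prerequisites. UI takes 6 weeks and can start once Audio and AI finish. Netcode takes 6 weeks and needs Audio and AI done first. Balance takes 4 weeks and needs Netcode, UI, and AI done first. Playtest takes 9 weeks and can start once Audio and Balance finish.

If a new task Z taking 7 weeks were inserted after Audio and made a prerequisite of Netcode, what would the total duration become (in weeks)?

34

Originally the job takes 28 weeks.
With Z inserted, Netcode now waits for max(Audio, AI, Z).
New critical path: Audio→Z→Netcode→Balance→Playtest = 8+7+6+4+9 = 34 ⇒ 34 weeks.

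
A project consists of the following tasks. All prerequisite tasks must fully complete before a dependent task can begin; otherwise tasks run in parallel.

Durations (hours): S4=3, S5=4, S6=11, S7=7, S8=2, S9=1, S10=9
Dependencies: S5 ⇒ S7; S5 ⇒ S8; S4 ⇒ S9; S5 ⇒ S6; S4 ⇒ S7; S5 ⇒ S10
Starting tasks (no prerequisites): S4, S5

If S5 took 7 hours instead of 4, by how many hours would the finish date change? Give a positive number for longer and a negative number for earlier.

The binding path is S5→S6 = 4+11 = 15; finish at 15 hours.
S5 lies on that path, so at 7 hours the path becomes 18 hours.
No other chain overtakes it, so the finish is 18 hours.
Change in finish: 18 − 15 = +3 hours.

3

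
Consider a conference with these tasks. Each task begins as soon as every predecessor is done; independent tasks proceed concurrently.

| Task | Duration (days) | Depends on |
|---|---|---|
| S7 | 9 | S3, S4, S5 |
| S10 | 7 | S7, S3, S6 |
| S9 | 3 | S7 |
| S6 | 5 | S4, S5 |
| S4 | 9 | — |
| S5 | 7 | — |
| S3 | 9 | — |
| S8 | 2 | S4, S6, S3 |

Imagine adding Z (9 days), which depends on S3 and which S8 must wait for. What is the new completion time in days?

25

Originally the plan takes 25 days.
With Z inserted, S8 now waits for max(S4, S6, S3, Z).
New critical path: S3→S7→S10 = 9+9+7 = 25 ⇒ 25 days.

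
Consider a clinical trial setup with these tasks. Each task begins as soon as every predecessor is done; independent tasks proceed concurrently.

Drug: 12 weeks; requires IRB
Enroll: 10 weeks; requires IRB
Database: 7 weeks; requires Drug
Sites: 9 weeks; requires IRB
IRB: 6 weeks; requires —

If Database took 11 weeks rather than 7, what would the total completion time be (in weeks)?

29

Critical path before the change: IRB→Drug→Database = 6+12+7 = 25 giving 25 weeks.
Database is on the critical path; changing it to 11 makes that path 29 weeks.
That remains the longest chain; total 29 weeks.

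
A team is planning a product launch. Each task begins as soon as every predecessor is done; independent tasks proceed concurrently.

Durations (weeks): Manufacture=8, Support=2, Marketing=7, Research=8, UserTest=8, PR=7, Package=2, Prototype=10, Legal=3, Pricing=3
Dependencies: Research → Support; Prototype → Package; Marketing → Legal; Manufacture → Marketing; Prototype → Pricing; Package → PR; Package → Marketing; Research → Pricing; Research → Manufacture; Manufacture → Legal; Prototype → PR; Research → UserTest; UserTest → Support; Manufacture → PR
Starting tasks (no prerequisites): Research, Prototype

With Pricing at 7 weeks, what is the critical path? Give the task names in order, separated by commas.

As given, the longest chain is Research→Manufacture→Marketing→Legal = 8+8+7+3 = 26, so the finish is 26 weeks.
The longest path through Pricing is only 13 weeks, so Pricing has float 13.
The critical path is still Research→Manufacture→Marketing→Legal; finish is now 26 weeks.

Research, Manufacture, Marketing, Legal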